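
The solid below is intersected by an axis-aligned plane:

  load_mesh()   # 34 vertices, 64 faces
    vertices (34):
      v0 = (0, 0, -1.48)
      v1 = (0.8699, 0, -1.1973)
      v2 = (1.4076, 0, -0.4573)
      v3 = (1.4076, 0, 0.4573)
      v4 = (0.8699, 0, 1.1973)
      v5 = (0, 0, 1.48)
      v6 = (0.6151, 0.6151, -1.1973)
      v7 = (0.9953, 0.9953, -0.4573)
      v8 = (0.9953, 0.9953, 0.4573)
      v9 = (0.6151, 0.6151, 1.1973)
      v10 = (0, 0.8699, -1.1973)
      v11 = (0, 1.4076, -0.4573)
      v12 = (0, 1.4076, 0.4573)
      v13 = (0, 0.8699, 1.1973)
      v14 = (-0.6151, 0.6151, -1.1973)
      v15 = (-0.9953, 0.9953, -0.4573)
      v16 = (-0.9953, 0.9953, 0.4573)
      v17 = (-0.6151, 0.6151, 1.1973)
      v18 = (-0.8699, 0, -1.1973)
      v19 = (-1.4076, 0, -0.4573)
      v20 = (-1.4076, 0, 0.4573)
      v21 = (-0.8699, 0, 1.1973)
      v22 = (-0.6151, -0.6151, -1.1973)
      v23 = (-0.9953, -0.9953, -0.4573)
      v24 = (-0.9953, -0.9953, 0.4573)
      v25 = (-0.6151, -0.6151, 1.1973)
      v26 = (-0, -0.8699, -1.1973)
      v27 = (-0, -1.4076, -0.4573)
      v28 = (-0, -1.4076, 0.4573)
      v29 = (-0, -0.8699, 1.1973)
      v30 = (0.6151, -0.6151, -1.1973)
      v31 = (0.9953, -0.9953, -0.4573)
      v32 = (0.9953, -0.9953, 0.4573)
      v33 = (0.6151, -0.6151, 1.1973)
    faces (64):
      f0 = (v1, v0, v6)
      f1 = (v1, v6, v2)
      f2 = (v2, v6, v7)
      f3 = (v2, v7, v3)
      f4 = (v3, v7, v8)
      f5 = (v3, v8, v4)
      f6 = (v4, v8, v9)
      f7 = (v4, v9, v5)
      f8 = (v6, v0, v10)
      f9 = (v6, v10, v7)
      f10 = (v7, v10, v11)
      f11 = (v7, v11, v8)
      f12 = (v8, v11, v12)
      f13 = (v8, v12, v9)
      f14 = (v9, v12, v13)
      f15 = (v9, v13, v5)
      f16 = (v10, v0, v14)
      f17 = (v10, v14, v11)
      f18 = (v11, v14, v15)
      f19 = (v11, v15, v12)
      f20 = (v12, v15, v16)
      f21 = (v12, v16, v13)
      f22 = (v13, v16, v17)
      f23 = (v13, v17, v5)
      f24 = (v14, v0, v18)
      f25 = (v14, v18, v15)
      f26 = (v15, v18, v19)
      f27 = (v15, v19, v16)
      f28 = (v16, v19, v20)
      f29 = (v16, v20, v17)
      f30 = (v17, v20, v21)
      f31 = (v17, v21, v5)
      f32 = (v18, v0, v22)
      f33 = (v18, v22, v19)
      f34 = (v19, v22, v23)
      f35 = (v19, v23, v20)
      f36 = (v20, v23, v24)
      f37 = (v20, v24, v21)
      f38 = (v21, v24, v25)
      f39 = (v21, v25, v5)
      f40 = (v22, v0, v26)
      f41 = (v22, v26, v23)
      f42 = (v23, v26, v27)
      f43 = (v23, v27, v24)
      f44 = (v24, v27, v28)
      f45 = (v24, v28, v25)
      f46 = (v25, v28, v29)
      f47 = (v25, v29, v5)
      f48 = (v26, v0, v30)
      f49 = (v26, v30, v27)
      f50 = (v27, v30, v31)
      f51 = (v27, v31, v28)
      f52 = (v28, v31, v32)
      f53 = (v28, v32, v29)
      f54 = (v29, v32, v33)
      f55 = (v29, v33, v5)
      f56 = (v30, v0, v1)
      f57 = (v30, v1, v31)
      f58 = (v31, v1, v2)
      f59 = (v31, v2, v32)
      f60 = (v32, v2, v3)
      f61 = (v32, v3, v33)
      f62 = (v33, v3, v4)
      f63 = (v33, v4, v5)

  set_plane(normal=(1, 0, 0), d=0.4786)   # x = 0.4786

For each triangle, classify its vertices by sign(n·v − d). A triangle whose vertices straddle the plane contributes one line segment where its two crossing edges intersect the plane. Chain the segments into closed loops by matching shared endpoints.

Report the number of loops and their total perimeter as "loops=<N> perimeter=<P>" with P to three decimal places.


loops=1 perimeter=8.232

Straddling triangles (20 of 64):
  (v1,v0,v6) [+-+] → (0.4786, 0, -1.32446)–(0.4786, 0.4786, -1.26004)  len=0.4829
  (v4,v9,v5) [++-] → (0.4786, 0.4786, 1.26004)–(0.4786, 0, 1.32446)  len=0.4829
  (v6,v0,v10) [+--] → (0.4786, 0.4786, -1.26004)–(0.4786, 0.671644, -1.1973)  len=0.2030
  (v6,v10,v7) [+-+] → (0.4786, 0.671644, -1.1973)–(0.4786, 0.9302, -0.841464)  len=0.4399
  (v7,v10,v11) [+--] → (0.4786, 0.9302, -0.841464)–(0.4786, 1.20934, -0.4573)  len=0.4749
  (v7,v11,v8) [+-+] → (0.4786, 1.20934, -0.4573)–(0.4786, 1.20934, -0.0175054)  len=0.4398
  (v8,v11,v12) [+--] → (0.4786, 1.20934, -0.0175054)–(0.4786, 1.20934, 0.4573)  len=0.4748
  (v8,v12,v9) [+-+] → (0.4786, 1.20934, 0.4573)–(0.4786, 0.790968, 1.03308)  len=0.7117
  (v9,v12,v13) [+--] → (0.4786, 0.790968, 1.03308)–(0.4786, 0.671644, 1.1973)  len=0.2030
  (v9,v13,v5) [+--] → (0.4786, 0.671644, 1.1973)–(0.4786, 0.4786, 1.26004)  len=0.2030
  (v26,v0,v30) [--+] → (0.4786, -0.4786, -1.26004)–(0.4786, -0.671644, -1.1973)  len=0.2030
  (v26,v30,v27) [-+-] → (0.4786, -0.671644, -1.1973)–(0.4786, -0.790968, -1.03308)  len=0.2030
  (v27,v30,v31) [-++] → (0.4786, -0.790968, -1.03308)–(0.4786, -1.20934, -0.4573)  len=0.7117
  (v27,v31,v28) [-+-] → (0.4786, -1.20934, -0.4573)–(0.4786, -1.20934, 0.0175054)  len=0.4748
  (v28,v31,v32) [-++] → (0.4786, -1.20934, 0.0175054)–(0.4786, -1.20934, 0.4573)  len=0.4398
  (v28,v32,v29) [-+-] → (0.4786, -1.20934, 0.4573)–(0.4786, -0.9302, 0.841464)  len=0.4749
  (v29,v32,v33) [-++] → (0.4786, -0.9302, 0.841464)–(0.4786, -0.671644, 1.1973)  len=0.4399
  (v29,v33,v5) [-+-] → (0.4786, -0.671644, 1.1973)–(0.4786, -0.4786, 1.26004)  len=0.2030
  (v30,v0,v1) [+-+] → (0.4786, -0.4786, -1.26004)–(0.4786, 0, -1.32446)  len=0.4829
  (v33,v4,v5) [++-] → (0.4786, 0, 1.32446)–(0.4786, -0.4786, 1.26004)  len=0.4829

Chained into 1 loop(s):
  loop 1: 20 segments, perimeter = 8.2317
Total perimeter = 8.232


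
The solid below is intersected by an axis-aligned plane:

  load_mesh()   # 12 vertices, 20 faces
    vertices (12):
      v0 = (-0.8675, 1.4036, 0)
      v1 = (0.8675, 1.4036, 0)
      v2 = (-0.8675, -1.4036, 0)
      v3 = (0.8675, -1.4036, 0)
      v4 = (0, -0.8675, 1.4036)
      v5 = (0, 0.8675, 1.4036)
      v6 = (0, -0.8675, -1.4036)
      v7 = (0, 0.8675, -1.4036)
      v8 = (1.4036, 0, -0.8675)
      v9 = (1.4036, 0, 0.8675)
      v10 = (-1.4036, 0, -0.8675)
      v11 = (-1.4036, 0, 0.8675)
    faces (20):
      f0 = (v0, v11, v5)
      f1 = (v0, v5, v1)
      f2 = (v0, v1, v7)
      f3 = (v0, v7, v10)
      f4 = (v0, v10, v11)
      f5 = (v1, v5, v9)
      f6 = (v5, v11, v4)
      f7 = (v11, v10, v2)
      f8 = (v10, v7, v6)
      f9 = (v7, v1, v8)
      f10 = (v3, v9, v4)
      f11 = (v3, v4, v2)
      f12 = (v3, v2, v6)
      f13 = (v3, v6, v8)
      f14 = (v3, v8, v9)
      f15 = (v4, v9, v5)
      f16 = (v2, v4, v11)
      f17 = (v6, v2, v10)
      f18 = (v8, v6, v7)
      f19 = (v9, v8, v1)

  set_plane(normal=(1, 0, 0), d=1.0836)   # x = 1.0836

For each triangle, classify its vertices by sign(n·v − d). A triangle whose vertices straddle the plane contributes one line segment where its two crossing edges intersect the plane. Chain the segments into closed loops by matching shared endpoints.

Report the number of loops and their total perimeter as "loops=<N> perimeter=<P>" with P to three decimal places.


loops=1 perimeter=5.810

Straddling triangles (8 of 20):
  (v1,v5,v9) [--+] → (1.0836, 0.197777, 0.989723)–(1.0836, 0.837814, 0.349686)  len=0.9051
  (v7,v1,v8) [--+] → (1.0836, 0.837814, -0.349686)–(1.0836, 0.197777, -0.989723)  len=0.9051
  (v3,v9,v4) [-+-] → (1.0836, -0.837814, 0.349686)–(1.0836, -0.197777, 0.989723)  len=0.9051
  (v3,v6,v8) [--+] → (1.0836, -0.197777, -0.989723)–(1.0836, -0.837814, -0.349686)  len=0.9051
  (v3,v8,v9) [-++] → (1.0836, -0.837814, -0.349686)–(1.0836, -0.837814, 0.349686)  len=0.6994
  (v4,v9,v5) [-+-] → (1.0836, -0.197777, 0.989723)–(1.0836, 0.197777, 0.989723)  len=0.3956
  (v8,v6,v7) [+--] → (1.0836, -0.197777, -0.989723)–(1.0836, 0.197777, -0.989723)  len=0.3956
  (v9,v8,v1) [++-] → (1.0836, 0.837814, -0.349686)–(1.0836, 0.837814, 0.349686)  len=0.6994

Chained into 1 loop(s):
  loop 1: 8 segments, perimeter = 5.8104
Total perimeter = 5.810


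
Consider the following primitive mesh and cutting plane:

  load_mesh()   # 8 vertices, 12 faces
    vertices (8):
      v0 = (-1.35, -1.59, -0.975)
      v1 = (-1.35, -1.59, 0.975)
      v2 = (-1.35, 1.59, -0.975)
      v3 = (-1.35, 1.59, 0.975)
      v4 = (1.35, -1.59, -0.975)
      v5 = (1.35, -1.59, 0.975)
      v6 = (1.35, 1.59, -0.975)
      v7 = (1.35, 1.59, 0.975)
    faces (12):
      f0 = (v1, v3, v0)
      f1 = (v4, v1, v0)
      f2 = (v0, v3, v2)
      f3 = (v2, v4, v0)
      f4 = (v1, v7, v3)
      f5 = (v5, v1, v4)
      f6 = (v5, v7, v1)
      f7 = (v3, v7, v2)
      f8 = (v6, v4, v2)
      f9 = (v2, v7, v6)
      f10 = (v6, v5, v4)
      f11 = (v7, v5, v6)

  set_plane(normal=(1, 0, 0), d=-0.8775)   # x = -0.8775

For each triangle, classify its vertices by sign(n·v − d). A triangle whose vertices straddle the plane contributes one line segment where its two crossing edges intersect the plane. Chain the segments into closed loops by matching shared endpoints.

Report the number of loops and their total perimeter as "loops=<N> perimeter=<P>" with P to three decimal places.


loops=1 perimeter=10.260

Straddling triangles (8 of 12):
  (v4,v1,v0) [+--] → (-0.8775, -1.59, 0.63375)–(-0.8775, -1.59, -0.975)  len=1.6087
  (v2,v4,v0) [-+-] → (-0.8775, 1.0335, -0.975)–(-0.8775, -1.59, -0.975)  len=2.6235
  (v1,v7,v3) [-+-] → (-0.8775, -1.0335, 0.975)–(-0.8775, 1.59, 0.975)  len=2.6235
  (v5,v1,v4) [+-+] → (-0.8775, -1.59, 0.975)–(-0.8775, -1.59, 0.63375)  len=0.3413
  (v5,v7,v1) [++-] → (-0.8775, -1.0335, 0.975)–(-0.8775, -1.59, 0.975)  len=0.5565
  (v3,v7,v2) [-+-] → (-0.8775, 1.59, 0.975)–(-0.8775, 1.59, -0.63375)  len=1.6087
  (v6,v4,v2) [++-] → (-0.8775, 1.0335, -0.975)–(-0.8775, 1.59, -0.975)  len=0.5565
  (v2,v7,v6) [-++] → (-0.8775, 1.59, -0.63375)–(-0.8775, 1.59, -0.975)  len=0.3413

Chained into 1 loop(s):
  loop 1: 8 segments, perimeter = 10.2600
Total perimeter = 10.260


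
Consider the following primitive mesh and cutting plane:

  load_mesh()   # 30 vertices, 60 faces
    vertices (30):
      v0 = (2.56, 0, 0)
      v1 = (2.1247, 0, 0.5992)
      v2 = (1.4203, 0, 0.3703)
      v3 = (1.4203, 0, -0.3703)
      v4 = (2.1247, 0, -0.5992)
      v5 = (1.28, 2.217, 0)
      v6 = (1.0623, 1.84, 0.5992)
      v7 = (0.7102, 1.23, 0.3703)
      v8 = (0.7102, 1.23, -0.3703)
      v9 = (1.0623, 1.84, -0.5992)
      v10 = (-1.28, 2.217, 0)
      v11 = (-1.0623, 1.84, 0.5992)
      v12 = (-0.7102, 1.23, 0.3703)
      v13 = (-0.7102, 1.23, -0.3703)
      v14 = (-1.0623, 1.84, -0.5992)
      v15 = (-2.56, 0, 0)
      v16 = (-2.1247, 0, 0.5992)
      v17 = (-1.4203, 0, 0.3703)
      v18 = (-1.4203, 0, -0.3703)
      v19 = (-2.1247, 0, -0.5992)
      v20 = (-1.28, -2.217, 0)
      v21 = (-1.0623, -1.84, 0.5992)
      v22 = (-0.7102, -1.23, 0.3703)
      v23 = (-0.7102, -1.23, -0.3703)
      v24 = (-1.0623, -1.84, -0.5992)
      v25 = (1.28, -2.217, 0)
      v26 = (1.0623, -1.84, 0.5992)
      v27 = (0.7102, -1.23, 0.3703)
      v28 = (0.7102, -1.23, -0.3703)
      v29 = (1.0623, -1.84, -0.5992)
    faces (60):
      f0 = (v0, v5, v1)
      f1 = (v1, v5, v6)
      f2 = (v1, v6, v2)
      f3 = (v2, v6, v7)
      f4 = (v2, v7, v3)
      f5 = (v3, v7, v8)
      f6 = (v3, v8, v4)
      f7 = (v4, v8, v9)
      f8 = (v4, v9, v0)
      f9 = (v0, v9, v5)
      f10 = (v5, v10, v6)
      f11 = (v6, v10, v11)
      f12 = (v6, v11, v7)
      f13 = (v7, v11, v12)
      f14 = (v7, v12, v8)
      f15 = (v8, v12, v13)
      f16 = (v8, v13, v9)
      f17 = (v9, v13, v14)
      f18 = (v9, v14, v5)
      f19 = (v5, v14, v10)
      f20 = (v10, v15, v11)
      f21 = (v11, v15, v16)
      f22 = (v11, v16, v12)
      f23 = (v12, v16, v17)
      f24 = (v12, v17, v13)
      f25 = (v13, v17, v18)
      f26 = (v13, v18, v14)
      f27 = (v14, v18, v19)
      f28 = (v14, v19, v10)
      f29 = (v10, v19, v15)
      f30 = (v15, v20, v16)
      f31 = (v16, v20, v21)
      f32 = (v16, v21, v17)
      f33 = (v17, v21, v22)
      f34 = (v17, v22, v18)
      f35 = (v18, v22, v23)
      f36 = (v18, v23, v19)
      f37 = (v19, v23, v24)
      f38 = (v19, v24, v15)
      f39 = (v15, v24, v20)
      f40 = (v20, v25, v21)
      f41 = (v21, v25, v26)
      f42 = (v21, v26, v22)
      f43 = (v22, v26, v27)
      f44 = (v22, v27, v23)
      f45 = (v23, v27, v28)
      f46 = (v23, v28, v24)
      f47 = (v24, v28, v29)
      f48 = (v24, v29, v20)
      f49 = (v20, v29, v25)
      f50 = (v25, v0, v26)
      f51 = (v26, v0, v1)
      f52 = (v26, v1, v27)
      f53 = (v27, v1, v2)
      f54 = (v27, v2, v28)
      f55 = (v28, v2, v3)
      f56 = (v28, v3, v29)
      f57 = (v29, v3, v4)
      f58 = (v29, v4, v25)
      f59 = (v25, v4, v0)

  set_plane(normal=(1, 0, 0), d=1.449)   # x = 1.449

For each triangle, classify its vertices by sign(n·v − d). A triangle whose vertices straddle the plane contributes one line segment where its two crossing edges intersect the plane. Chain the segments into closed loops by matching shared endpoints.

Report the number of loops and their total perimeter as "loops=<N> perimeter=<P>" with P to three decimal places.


loops=1 perimeter=8.615

Straddling triangles (14 of 60):
  (v0,v5,v1) [+-+] → (1.449, 1.92429, 0)–(1.449, 1.77344, 0.119883)  len=0.1927
  (v1,v5,v6) [+--] → (1.449, 1.77344, 0.119883)–(1.449, 1.17026, 0.5992)  len=0.7704
  (v1,v6,v2) [+--] → (1.449, 1.17026, 0.5992)–(1.449, 0, 0.379626)  len=1.1907
  (v3,v8,v4) [--+] → (1.449, 0.587565, -0.489856)–(1.449, 0, -0.379626)  len=0.5978
  (v4,v8,v9) [+--] → (1.449, 0.587565, -0.489856)–(1.449, 1.17026, -0.5992)  len=0.5929
  (v4,v9,v0) [+-+] → (1.449, 1.17026, -0.5992)–(1.449, 1.36492, -0.444489)  len=0.2486
  (v0,v9,v5) [+--] → (1.449, 1.36492, -0.444489)–(1.449, 1.92429, 0)  len=0.7145
  (v25,v0,v26) [-+-] → (1.449, -1.92429, 0)–(1.449, -1.36492, 0.444489)  len=0.7145
  (v26,v0,v1) [-++] → (1.449, -1.36492, 0.444489)–(1.449, -1.17026, 0.5992)  len=0.2486
  (v26,v1,v27) [-+-] → (1.449, -1.17026, 0.5992)–(1.449, -0.587565, 0.489856)  len=0.5929
  (v27,v1,v2) [-+-] → (1.449, -0.587565, 0.489856)–(1.449, 0, 0.379626)  len=0.5978
  (v29,v3,v4) [--+] → (1.449, 0, -0.379626)–(1.449, -1.17026, -0.5992)  len=1.1907
  (v29,v4,v25) [-+-] → (1.449, -1.17026, -0.5992)–(1.449, -1.77344, -0.119883)  len=0.7704
  (v25,v4,v0) [-++] → (1.449, -1.77344, -0.119883)–(1.449, -1.92429, 0)  len=0.1927

Chained into 1 loop(s):
  loop 1: 14 segments, perimeter = 8.6152
Total perimeter = 8.615


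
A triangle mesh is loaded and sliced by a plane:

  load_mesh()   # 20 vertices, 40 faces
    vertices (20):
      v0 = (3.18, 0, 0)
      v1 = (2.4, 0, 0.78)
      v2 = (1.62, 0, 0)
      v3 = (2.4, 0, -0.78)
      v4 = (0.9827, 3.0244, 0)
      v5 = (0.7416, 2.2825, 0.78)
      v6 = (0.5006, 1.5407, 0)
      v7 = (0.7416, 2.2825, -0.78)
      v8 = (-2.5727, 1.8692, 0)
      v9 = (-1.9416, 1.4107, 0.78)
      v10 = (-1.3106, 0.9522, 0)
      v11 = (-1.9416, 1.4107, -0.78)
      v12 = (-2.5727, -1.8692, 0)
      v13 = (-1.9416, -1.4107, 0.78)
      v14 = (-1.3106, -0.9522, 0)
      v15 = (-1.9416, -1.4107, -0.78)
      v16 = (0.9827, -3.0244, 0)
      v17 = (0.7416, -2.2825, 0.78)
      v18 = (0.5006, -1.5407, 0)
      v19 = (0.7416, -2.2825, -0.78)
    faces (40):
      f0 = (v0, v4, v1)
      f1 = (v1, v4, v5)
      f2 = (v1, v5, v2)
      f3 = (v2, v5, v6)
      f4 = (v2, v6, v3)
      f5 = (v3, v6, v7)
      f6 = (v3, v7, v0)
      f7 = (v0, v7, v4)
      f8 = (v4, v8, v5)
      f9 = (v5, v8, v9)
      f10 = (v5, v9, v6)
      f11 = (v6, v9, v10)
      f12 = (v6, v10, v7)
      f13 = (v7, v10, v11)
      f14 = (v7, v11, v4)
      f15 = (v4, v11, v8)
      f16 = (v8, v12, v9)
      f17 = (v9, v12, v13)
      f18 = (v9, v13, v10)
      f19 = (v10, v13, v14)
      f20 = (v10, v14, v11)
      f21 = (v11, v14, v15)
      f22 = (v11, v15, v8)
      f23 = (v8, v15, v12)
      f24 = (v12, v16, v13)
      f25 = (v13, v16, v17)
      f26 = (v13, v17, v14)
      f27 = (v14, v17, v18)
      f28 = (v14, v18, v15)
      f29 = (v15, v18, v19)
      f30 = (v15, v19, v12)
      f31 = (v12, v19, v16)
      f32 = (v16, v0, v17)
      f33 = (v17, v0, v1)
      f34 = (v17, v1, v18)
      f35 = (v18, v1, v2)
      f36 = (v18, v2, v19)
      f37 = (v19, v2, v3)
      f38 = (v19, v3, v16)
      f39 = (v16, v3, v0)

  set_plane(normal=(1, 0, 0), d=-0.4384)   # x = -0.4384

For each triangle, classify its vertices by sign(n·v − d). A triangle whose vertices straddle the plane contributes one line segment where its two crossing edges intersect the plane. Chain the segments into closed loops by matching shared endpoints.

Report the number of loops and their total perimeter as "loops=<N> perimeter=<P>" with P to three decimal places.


loops=2 perimeter=8.192

Straddling triangles (16 of 40):
  (v4,v8,v5) [+-+] → (-0.4384, 2.56266, 0)–(-0.4384, 2.13535, 0.502294)  len=0.6595
  (v5,v8,v9) [+--] → (-0.4384, 2.13535, 0.502294)–(-0.4384, 1.89911, 0.78)  len=0.3646
  (v5,v9,v6) [+-+] → (-0.4384, 1.89911, 0.78)–(-0.4384, 1.49072, 0.299902)  len=0.6303
  (v6,v9,v10) [+--] → (-0.4384, 1.49072, 0.299902)–(-0.4384, 1.2356, 0)  len=0.3937
  (v6,v10,v7) [+-+] → (-0.4384, 1.2356, 0)–(-0.4384, 1.51759, -0.331506)  len=0.4352
  (v7,v10,v11) [+--] → (-0.4384, 1.51759, -0.331506)–(-0.4384, 1.89911, -0.78)  len=0.5888
  (v7,v11,v4) [+-+] → (-0.4384, 1.89911, -0.78)–(-0.4384, 2.2402, -0.379051)  len=0.5264
  (v4,v11,v8) [+--] → (-0.4384, 2.2402, -0.379051)–(-0.4384, 2.56266, 0)  len=0.4977
  (v12,v16,v13) [-+-] → (-0.4384, -2.56266, 0)–(-0.4384, -2.2402, 0.379051)  len=0.4977
  (v13,v16,v17) [-++] → (-0.4384, -2.2402, 0.379051)–(-0.4384, -1.89911, 0.78)  len=0.5264
  (v13,v17,v14) [-+-] → (-0.4384, -1.89911, 0.78)–(-0.4384, -1.51759, 0.331506)  len=0.5888
  (v14,v17,v18) [-++] → (-0.4384, -1.51759, 0.331506)–(-0.4384, -1.2356, 0)  len=0.4352
  (v14,v18,v15) [-+-] → (-0.4384, -1.2356, 0)–(-0.4384, -1.49072, -0.299902)  len=0.3937
  (v15,v18,v19) [-++] → (-0.4384, -1.49072, -0.299902)–(-0.4384, -1.89911, -0.78)  len=0.6303
  (v15,v19,v12) [-+-] → (-0.4384, -1.89911, -0.78)–(-0.4384, -2.13535, -0.502294)  len=0.3646
  (v12,v19,v16) [-++] → (-0.4384, -2.13535, -0.502294)–(-0.4384, -2.56266, 0)  len=0.6595

Chained into 2 loop(s):
  loop 1: 8 segments, perimeter = 4.0962
  loop 2: 8 segments, perimeter = 4.0962
Total perimeter = 8.192


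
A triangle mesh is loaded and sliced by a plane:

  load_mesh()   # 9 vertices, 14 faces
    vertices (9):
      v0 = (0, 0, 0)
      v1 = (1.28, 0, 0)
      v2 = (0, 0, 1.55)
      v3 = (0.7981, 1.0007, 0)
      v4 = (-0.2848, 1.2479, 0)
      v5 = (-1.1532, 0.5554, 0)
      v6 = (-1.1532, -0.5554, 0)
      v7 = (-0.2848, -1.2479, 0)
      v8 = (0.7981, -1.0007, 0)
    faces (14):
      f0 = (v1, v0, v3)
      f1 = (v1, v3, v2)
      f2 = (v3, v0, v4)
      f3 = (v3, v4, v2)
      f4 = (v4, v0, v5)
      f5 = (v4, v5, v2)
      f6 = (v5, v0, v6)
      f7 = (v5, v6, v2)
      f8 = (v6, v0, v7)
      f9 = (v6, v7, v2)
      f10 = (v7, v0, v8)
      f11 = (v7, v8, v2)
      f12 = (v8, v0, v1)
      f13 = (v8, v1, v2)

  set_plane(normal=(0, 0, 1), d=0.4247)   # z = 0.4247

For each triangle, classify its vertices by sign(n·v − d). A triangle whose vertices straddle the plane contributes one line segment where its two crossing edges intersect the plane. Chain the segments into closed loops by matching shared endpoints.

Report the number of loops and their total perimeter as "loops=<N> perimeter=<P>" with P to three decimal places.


loops=1 perimeter=5.645

Straddling triangles (7 of 14):
  (v1,v3,v2) [--+] → (0.579421, 0.726508, 0.4247)–(0.92928, 0, 0.4247)  len=0.8064
  (v3,v4,v2) [--+] → (-0.206765, 0.905975, 0.4247)–(0.579421, 0.726508, 0.4247)  len=0.8064
  (v4,v5,v2) [--+] → (-0.837223, 0.40322, 0.4247)–(-0.206765, 0.905975, 0.4247)  len=0.8064
  (v5,v6,v2) [--+] → (-0.837223, -0.40322, 0.4247)–(-0.837223, 0.40322, 0.4247)  len=0.8064
  (v6,v7,v2) [--+] → (-0.206765, -0.905975, 0.4247)–(-0.837223, -0.40322, 0.4247)  len=0.8064
  (v7,v8,v2) [--+] → (0.579421, -0.726508, 0.4247)–(-0.206765, -0.905975, 0.4247)  len=0.8064
  (v8,v1,v2) [--+] → (0.92928, 0, 0.4247)–(0.579421, -0.726508, 0.4247)  len=0.8064

Chained into 1 loop(s):
  loop 1: 7 segments, perimeter = 5.6447
Total perimeter = 5.645


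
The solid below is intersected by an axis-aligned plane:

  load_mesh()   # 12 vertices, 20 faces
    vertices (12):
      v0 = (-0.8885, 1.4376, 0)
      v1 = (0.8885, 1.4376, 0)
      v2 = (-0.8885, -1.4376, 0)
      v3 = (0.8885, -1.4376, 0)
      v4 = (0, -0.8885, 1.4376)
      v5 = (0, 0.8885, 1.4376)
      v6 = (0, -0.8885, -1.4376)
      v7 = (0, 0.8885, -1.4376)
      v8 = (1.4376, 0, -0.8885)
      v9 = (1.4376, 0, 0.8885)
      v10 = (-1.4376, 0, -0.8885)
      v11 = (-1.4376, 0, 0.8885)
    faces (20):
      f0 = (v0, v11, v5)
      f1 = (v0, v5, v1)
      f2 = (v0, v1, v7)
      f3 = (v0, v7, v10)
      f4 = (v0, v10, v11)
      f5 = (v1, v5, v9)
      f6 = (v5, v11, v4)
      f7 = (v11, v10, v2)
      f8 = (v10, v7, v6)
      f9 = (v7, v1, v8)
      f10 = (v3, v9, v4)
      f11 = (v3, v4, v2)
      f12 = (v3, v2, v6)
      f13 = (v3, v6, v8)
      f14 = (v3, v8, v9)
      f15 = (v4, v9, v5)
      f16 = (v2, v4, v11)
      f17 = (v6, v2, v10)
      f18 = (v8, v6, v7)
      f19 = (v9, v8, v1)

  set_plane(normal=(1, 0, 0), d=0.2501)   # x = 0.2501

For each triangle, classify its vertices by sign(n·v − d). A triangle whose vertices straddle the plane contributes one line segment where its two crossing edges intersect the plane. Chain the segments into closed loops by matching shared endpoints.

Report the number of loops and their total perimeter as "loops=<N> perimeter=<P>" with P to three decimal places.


loops=1 perimeter=9.107

Straddling triangles (10 of 20):
  (v0,v5,v1) [--+] → (0.2501, 1.04306, 1.03294)–(0.2501, 1.4376, 0)  len=1.1057
  (v0,v1,v7) [-+-] → (0.2501, 1.4376, 0)–(0.2501, 1.04306, -1.03294)  len=1.1057
  (v1,v5,v9) [+-+] → (0.2501, 1.04306, 1.03294)–(0.2501, 0.733927, 1.34207)  len=0.4372
  (v7,v1,v8) [-++] → (0.2501, 1.04306, -1.03294)–(0.2501, 0.733927, -1.34207)  len=0.4372
  (v3,v9,v4) [++-] → (0.2501, -0.733927, 1.34207)–(0.2501, -1.04306, 1.03294)  len=0.4372
  (v3,v4,v2) [+--] → (0.2501, -1.04306, 1.03294)–(0.2501, -1.4376, 0)  len=1.1057
  (v3,v2,v6) [+--] → (0.2501, -1.4376, 0)–(0.2501, -1.04306, -1.03294)  len=1.1057
  (v3,v6,v8) [+-+] → (0.2501, -1.04306, -1.03294)–(0.2501, -0.733927, -1.34207)  len=0.4372
  (v4,v9,v5) [-+-] → (0.2501, -0.733927, 1.34207)–(0.2501, 0.733927, 1.34207)  len=1.4679
  (v8,v6,v7) [+--] → (0.2501, -0.733927, -1.34207)–(0.2501, 0.733927, -1.34207)  len=1.4679

Chained into 1 loop(s):
  loop 1: 10 segments, perimeter = 9.1073
Total perimeter = 9.107


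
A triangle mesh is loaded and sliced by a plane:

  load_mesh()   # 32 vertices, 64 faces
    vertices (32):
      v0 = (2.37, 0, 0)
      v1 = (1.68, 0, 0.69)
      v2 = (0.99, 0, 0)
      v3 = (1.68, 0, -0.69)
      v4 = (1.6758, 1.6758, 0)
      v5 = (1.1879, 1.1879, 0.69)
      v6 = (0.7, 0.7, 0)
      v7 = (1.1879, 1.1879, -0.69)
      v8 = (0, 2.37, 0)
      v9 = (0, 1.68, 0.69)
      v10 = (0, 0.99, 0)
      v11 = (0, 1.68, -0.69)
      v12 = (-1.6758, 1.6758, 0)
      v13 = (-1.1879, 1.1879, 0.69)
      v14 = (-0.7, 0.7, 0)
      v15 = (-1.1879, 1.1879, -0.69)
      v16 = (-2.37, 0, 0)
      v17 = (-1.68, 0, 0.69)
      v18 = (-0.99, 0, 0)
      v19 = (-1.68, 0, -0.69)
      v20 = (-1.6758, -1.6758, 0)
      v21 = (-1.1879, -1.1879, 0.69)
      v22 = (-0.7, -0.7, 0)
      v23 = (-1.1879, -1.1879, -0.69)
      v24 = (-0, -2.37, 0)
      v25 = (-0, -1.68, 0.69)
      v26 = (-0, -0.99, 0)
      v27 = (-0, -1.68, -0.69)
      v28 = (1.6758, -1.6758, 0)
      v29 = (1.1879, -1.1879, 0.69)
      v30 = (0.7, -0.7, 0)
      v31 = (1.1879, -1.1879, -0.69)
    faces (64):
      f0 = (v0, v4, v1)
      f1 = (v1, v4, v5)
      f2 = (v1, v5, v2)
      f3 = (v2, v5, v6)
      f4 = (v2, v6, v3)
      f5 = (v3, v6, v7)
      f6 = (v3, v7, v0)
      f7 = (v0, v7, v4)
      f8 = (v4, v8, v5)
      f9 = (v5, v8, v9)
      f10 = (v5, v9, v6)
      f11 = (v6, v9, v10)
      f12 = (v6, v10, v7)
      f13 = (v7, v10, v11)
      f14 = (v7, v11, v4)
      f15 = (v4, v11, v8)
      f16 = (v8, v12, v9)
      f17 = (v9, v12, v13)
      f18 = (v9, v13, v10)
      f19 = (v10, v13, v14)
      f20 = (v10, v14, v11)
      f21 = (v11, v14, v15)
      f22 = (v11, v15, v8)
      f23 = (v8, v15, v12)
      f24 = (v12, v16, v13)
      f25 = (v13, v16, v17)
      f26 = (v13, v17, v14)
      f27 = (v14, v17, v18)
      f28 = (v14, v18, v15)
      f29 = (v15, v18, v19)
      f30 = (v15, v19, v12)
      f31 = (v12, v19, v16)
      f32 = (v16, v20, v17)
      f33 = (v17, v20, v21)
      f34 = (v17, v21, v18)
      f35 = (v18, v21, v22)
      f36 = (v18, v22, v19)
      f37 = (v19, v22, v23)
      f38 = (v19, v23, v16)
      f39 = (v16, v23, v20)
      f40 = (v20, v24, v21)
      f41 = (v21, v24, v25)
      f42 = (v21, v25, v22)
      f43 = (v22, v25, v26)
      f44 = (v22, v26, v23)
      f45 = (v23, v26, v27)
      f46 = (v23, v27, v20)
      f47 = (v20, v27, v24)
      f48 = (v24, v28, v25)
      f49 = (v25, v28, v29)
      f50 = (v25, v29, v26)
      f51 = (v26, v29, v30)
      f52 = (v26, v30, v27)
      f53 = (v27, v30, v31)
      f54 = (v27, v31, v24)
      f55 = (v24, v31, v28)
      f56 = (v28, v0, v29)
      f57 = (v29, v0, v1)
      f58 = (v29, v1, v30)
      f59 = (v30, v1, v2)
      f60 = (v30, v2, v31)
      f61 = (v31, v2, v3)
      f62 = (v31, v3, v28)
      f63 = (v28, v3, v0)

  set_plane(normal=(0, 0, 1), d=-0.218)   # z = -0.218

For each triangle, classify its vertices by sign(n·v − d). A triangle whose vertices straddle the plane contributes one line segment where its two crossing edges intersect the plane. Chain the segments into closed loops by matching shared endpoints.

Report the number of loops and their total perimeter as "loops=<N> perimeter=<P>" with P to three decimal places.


loops=2 perimeter=20.573

Straddling triangles (32 of 64):
  (v2,v6,v3) [++-] → (1.00962, 0.478841, -0.218)–(1.208, 0, -0.218)  len=0.5183
  (v3,v6,v7) [-+-] → (1.00962, 0.478841, -0.218)–(0.854148, 0.854148, -0.218)  len=0.4062
  (v3,v7,v0) [--+] → (1.99652, 0.375308, -0.218)–(2.152, 0, -0.218)  len=0.4062
  (v0,v7,v4) [+-+] → (1.99652, 0.375308, -0.218)–(1.52165, 1.52165, -0.218)  len=1.2408
  (v6,v10,v7) [++-] → (0.375308, 1.05252, -0.218)–(0.854148, 0.854148, -0.218)  len=0.5183
  (v7,v10,v11) [-+-] → (0.375308, 1.05252, -0.218)–(0, 1.208, -0.218)  len=0.4062
  (v7,v11,v4) [--+] → (1.14634, 1.67713, -0.218)–(1.52165, 1.52165, -0.218)  len=0.4062
  (v4,v11,v8) [+-+] → (1.14634, 1.67713, -0.218)–(0, 2.152, -0.218)  len=1.2408
  (v10,v14,v11) [++-] → (-0.478841, 1.00962, -0.218)–(0, 1.208, -0.218)  len=0.5183
  (v11,v14,v15) [-+-] → (-0.478841, 1.00962, -0.218)–(-0.854148, 0.854148, -0.218)  len=0.4062
  (v11,v15,v8) [--+] → (-0.375308, 1.99652, -0.218)–(0, 2.152, -0.218)  len=0.4062
  (v8,v15,v12) [+-+] → (-0.375308, 1.99652, -0.218)–(-1.52165, 1.52165, -0.218)  len=1.2408
  (v14,v18,v15) [++-] → (-1.05252, 0.375308, -0.218)–(-0.854148, 0.854148, -0.218)  len=0.5183
  (v15,v18,v19) [-+-] → (-1.05252, 0.375308, -0.218)–(-1.208, 0, -0.218)  len=0.4062
  (v15,v19,v12) [--+] → (-1.67713, 1.14634, -0.218)–(-1.52165, 1.52165, -0.218)  len=0.4062
  (v12,v19,v16) [+-+] → (-1.67713, 1.14634, -0.218)–(-2.152, 0, -0.218)  len=1.2408
  (v18,v22,v19) [++-] → (-1.00962, -0.478841, -0.218)–(-1.208, 0, -0.218)  len=0.5183
  (v19,v22,v23) [-+-] → (-1.00962, -0.478841, -0.218)–(-0.854148, -0.854148, -0.218)  len=0.4062
  (v19,v23,v16) [--+] → (-1.99652, -0.375308, -0.218)–(-2.152, 0, -0.218)  len=0.4062
  (v16,v23,v20) [+-+] → (-1.99652, -0.375308, -0.218)–(-1.52165, -1.52165, -0.218)  len=1.2408
  (v22,v26,v23) [++-] → (-0.375308, -1.05252, -0.218)–(-0.854148, -0.854148, -0.218)  len=0.5183
  (v23,v26,v27) [-+-] → (-0.375308, -1.05252, -0.218)–(0, -1.208, -0.218)  len=0.4062
  (v23,v27,v20) [--+] → (-1.14634, -1.67713, -0.218)–(-1.52165, -1.52165, -0.218)  len=0.4062
  (v20,v27,v24) [+-+] → (-1.14634, -1.67713, -0.218)–(0, -2.152, -0.218)  len=1.2408
  (v26,v30,v27) [++-] → (0.478841, -1.00962, -0.218)–(0, -1.208, -0.218)  len=0.5183
  (v27,v30,v31) [-+-] → (0.478841, -1.00962, -0.218)–(0.854148, -0.854148, -0.218)  len=0.4062
  (v27,v31,v24) [--+] → (0.375308, -1.99652, -0.218)–(0, -2.152, -0.218)  len=0.4062
  (v24,v31,v28) [+-+] → (0.375308, -1.99652, -0.218)–(1.52165, -1.52165, -0.218)  len=1.2408
  (v30,v2,v31) [++-] → (1.05252, -0.375308, -0.218)–(0.854148, -0.854148, -0.218)  len=0.5183
  (v31,v2,v3) [-+-] → (1.05252, -0.375308, -0.218)–(1.208, 0, -0.218)  len=0.4062
  (v31,v3,v28) [--+] → (1.67713, -1.14634, -0.218)–(1.52165, -1.52165, -0.218)  len=0.4062
  (v28,v3,v0) [+-+] → (1.67713, -1.14634, -0.218)–(2.152, 0, -0.218)  len=1.2408

Chained into 2 loop(s):
  loop 1: 16 segments, perimeter = 7.3963
  loop 2: 16 segments, perimeter = 13.1764
Total perimeter = 20.573


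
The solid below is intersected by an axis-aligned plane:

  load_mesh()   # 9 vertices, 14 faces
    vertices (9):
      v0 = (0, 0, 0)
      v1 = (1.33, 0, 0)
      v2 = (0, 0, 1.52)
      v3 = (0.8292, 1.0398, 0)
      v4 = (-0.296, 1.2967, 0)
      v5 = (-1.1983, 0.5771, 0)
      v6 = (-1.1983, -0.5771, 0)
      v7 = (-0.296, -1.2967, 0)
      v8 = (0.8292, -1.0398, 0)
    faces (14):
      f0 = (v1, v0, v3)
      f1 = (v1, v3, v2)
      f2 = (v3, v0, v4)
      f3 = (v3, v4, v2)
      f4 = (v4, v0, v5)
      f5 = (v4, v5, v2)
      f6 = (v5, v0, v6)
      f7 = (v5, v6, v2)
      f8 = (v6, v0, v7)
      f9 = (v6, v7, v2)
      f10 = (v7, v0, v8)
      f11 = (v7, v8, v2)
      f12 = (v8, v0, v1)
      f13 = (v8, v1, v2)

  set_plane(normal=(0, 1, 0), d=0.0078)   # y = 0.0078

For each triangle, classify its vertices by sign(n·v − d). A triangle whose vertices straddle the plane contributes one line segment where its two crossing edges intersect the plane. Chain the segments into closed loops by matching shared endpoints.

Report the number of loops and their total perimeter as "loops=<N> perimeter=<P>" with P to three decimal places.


Straddling triangles (8 of 14):
  (v1,v0,v3) [--+] → (0.0062202, 0.0078, 0)–(1.32624, 0.0078, 0)  len=1.3200
  (v1,v3,v2) [-+-] → (1.32624, 0.0078, 0)–(0.0062202, 0.0078, 1.5086)  len=2.0046
  (v3,v0,v4) [+-+] → (0.0062202, 0.0078, 0)–(-0.00178052, 0.0078, 0)  len=0.0080
  (v3,v4,v2) [++-] → (-0.00178052, 0.0078, 1.51086)–(0.0062202, 0.0078, 1.5086)  len=0.0083
  (v4,v0,v5) [+-+] → (-0.00178052, 0.0078, 0)–(-0.016196, 0.0078, 0)  len=0.0144
  (v4,v5,v2) [++-] → (-0.016196, 0.0078, 1.49946)–(-0.00178052, 0.0078, 1.51086)  len=0.0184
  (v5,v0,v6) [+--] → (-0.016196, 0.0078, 0)–(-1.1983, 0.0078, 0)  len=1.1821
  (v5,v6,v2) [+--] → (-1.1983, 0.0078, 0)–(-0.016196, 0.0078, 1.49946)  len=1.9094

Chained into 1 loop(s):
  loop 1: 8 segments, perimeter = 6.4652
Total perimeter = 6.465

loops=1 perimeter=6.465


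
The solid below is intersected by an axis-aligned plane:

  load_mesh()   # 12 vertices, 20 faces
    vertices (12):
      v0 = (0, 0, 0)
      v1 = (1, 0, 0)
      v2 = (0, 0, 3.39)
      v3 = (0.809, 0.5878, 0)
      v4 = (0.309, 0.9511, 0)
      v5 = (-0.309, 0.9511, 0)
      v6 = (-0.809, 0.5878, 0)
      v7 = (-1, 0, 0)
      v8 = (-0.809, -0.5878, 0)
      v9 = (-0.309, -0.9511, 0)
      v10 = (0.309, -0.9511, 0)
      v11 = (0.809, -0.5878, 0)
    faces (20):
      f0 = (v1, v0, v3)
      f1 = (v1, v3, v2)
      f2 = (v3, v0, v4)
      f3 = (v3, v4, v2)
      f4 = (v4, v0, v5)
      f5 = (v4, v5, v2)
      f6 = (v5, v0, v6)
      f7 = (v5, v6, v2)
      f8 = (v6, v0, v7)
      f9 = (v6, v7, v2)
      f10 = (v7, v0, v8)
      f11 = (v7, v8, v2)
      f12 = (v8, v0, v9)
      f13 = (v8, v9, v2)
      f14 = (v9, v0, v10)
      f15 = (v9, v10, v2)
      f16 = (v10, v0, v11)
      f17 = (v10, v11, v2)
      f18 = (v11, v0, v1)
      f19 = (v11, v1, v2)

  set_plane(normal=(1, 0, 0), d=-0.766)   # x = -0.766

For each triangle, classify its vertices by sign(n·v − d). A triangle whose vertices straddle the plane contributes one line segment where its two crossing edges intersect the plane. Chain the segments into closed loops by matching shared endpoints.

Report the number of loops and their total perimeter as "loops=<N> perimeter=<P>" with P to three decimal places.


loops=1 perimeter=3.276

Straddling triangles (8 of 20):
  (v5,v0,v6) [++-] → (-0.766, 0.556557, 0)–(-0.766, 0.619044, 0)  len=0.0625
  (v5,v6,v2) [+-+] → (-0.766, 0.619044, 0)–(-0.766, 0.556557, 0.180185)  len=0.1907
  (v6,v0,v7) [-+-] → (-0.766, 0.556557, 0)–(-0.766, 0, 0)  len=0.5566
  (v6,v7,v2) [--+] → (-0.766, 0, 0.79326)–(-0.766, 0.556557, 0.180185)  len=0.8280
  (v7,v0,v8) [-+-] → (-0.766, 0, 0)–(-0.766, -0.556557, 0)  len=0.5566
  (v7,v8,v2) [--+] → (-0.766, -0.556557, 0.180185)–(-0.766, 0, 0.79326)  len=0.8280
  (v8,v0,v9) [-++] → (-0.766, -0.556557, 0)–(-0.766, -0.619044, 0)  len=0.0625
  (v8,v9,v2) [-++] → (-0.766, -0.619044, 0)–(-0.766, -0.556557, 0.180185)  len=0.1907

Chained into 1 loop(s):
  loop 1: 8 segments, perimeter = 3.2756
Total perimeter = 3.276


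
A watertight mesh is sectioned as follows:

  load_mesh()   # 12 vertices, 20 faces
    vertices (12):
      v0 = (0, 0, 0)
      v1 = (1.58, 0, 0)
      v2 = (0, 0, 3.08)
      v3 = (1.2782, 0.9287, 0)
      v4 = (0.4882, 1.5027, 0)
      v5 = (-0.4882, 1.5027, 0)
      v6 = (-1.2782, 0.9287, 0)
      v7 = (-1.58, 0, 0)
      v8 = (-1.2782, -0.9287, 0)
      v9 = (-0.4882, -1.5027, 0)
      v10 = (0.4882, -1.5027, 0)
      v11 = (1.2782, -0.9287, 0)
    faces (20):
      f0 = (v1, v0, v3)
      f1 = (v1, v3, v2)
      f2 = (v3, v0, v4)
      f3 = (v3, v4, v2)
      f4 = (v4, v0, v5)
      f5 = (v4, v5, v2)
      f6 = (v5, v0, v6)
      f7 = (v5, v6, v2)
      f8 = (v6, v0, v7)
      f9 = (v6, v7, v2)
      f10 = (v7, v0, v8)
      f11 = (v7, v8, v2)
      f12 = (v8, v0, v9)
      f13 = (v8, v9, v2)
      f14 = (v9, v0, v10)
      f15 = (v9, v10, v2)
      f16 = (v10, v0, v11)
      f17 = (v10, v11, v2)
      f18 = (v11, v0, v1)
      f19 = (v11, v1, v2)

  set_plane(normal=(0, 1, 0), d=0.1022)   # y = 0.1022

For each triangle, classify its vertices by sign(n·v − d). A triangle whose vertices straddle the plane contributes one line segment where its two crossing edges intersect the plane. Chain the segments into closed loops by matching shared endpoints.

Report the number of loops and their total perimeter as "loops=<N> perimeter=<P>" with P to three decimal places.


loops=1 perimeter=9.658

Straddling triangles (10 of 20):
  (v1,v0,v3) [--+] → (0.140661, 0.1022, 0)–(1.54679, 0.1022, 0)  len=1.4061
  (v1,v3,v2) [-+-] → (1.54679, 0.1022, 0)–(0.140661, 0.1022, 2.74106)  len=3.0807
  (v3,v0,v4) [+-+] → (0.140661, 0.1022, 0)–(0.0332029, 0.1022, 0)  len=0.1075
  (v3,v4,v2) [++-] → (0.0332029, 0.1022, 2.87053)–(0.140661, 0.1022, 2.74106)  len=0.1683
  (v4,v0,v5) [+-+] → (0.0332029, 0.1022, 0)–(-0.0332029, 0.1022, 0)  len=0.0664
  (v4,v5,v2) [++-] → (-0.0332029, 0.1022, 2.87053)–(0.0332029, 0.1022, 2.87053)  len=0.0664
  (v5,v0,v6) [+-+] → (-0.0332029, 0.1022, 0)–(-0.140661, 0.1022, 0)  len=0.1075
  (v5,v6,v2) [++-] → (-0.140661, 0.1022, 2.74106)–(-0.0332029, 0.1022, 2.87053)  len=0.1683
  (v6,v0,v7) [+--] → (-0.140661, 0.1022, 0)–(-1.54679, 0.1022, 0)  len=1.4061
  (v6,v7,v2) [+--] → (-1.54679, 0.1022, 0)–(-0.140661, 0.1022, 2.74106)  len=3.0807

Chained into 1 loop(s):
  loop 1: 10 segments, perimeter = 9.6579
Total perimeter = 9.658


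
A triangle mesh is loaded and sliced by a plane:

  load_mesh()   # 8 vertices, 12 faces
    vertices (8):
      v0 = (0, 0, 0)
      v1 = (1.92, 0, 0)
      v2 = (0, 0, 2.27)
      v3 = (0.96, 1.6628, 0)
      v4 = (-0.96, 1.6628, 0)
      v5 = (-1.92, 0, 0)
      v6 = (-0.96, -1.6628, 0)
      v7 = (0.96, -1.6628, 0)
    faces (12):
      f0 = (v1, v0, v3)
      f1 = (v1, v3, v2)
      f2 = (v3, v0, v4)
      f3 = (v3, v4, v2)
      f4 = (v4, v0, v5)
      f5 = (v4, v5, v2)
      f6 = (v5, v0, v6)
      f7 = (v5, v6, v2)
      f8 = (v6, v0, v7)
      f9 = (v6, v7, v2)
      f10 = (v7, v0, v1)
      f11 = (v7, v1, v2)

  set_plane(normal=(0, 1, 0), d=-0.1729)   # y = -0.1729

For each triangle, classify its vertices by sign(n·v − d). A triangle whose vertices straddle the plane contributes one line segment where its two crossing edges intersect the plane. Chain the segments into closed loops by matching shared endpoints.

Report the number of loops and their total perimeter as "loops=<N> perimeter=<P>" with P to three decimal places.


Straddling triangles (6 of 12):
  (v5,v0,v6) [++-] → (-0.099822, -0.1729, 0)–(-1.82018, -0.1729, 0)  len=1.7204
  (v5,v6,v2) [+-+] → (-1.82018, -0.1729, 0)–(-0.099822, -0.1729, 2.03396)  len=2.6639
  (v6,v0,v7) [-+-] → (-0.099822, -0.1729, 0)–(0.099822, -0.1729, 0)  len=0.1996
  (v6,v7,v2) [--+] → (0.099822, -0.1729, 2.03396)–(-0.099822, -0.1729, 2.03396)  len=0.1996
  (v7,v0,v1) [-++] → (0.099822, -0.1729, 0)–(1.82018, -0.1729, 0)  len=1.7204
  (v7,v1,v2) [-++] → (1.82018, -0.1729, 0)–(0.099822, -0.1729, 2.03396)  len=2.6639

Chained into 1 loop(s):
  loop 1: 6 segments, perimeter = 9.1679
Total perimeter = 9.168

loops=1 perimeter=9.168


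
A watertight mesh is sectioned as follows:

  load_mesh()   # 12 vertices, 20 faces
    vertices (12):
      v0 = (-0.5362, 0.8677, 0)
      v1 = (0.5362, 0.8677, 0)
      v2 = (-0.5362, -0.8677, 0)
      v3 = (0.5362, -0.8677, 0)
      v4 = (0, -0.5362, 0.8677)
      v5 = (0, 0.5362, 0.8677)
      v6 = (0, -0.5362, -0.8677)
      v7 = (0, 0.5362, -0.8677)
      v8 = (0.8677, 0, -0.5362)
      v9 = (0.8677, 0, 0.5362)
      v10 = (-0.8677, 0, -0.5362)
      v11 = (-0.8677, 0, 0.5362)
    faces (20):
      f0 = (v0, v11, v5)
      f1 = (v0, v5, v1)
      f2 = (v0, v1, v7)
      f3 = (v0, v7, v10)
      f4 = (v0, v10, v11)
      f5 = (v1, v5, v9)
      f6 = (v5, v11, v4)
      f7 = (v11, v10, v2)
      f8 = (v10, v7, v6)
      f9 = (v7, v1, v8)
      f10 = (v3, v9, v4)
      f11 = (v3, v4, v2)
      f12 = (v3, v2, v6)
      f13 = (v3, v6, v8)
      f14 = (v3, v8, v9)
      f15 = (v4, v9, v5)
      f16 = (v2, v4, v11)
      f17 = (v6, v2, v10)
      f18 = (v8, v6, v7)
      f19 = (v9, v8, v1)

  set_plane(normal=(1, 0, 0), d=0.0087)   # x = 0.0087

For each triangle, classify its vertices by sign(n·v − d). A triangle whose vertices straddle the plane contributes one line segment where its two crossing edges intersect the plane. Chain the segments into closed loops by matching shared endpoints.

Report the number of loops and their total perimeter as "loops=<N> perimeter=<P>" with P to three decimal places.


loops=1 perimeter=5.839

Straddling triangles (10 of 20):
  (v0,v5,v1) [--+] → (0.0087, 0.541579, 0.853621)–(0.0087, 0.8677, 0)  len=0.9138
  (v0,v1,v7) [-+-] → (0.0087, 0.8677, 0)–(0.0087, 0.541579, -0.853621)  len=0.9138
  (v1,v5,v9) [+-+] → (0.0087, 0.541579, 0.853621)–(0.0087, 0.530824, 0.864376)  len=0.0152
  (v7,v1,v8) [-++] → (0.0087, 0.541579, -0.853621)–(0.0087, 0.530824, -0.864376)  len=0.0152
  (v3,v9,v4) [++-] → (0.0087, -0.530824, 0.864376)–(0.0087, -0.541579, 0.853621)  len=0.0152
  (v3,v4,v2) [+--] → (0.0087, -0.541579, 0.853621)–(0.0087, -0.8677, 0)  len=0.9138
  (v3,v2,v6) [+--] → (0.0087, -0.8677, 0)–(0.0087, -0.541579, -0.853621)  len=0.9138
  (v3,v6,v8) [+-+] → (0.0087, -0.541579, -0.853621)–(0.0087, -0.530824, -0.864376)  len=0.0152
  (v4,v9,v5) [-+-] → (0.0087, -0.530824, 0.864376)–(0.0087, 0.530824, 0.864376)  len=1.0616
  (v8,v6,v7) [+--] → (0.0087, -0.530824, -0.864376)–(0.0087, 0.530824, -0.864376)  len=1.0616

Chained into 1 loop(s):
  loop 1: 10 segments, perimeter = 5.8393
Total perimeter = 5.839


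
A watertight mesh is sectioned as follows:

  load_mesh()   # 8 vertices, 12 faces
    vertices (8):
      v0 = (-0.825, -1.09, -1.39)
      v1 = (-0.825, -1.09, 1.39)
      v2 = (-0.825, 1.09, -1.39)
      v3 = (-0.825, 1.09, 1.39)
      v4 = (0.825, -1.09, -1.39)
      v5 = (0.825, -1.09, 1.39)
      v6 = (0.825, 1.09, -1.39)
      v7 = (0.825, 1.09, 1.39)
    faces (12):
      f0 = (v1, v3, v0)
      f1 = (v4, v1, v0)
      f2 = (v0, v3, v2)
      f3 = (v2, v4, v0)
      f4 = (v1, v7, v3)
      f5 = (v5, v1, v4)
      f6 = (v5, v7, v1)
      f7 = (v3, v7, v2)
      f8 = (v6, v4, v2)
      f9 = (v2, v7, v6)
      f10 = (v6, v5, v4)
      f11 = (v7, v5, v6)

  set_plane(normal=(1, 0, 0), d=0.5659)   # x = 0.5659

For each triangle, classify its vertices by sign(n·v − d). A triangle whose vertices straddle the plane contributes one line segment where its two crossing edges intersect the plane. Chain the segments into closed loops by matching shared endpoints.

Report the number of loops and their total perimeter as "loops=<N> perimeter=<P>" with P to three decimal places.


loops=1 perimeter=9.920

Straddling triangles (8 of 12):
  (v4,v1,v0) [+--] → (0.5659, -1.09, -0.953456)–(0.5659, -1.09, -1.39)  len=0.4365
  (v2,v4,v0) [-+-] → (0.5659, -0.747674, -1.39)–(0.5659, -1.09, -1.39)  len=0.3423
  (v1,v7,v3) [-+-] → (0.5659, 0.747674, 1.39)–(0.5659, 1.09, 1.39)  len=0.3423
  (v5,v1,v4) [+-+] → (0.5659, -1.09, 1.39)–(0.5659, -1.09, -0.953456)  len=2.3435
  (v5,v7,v1) [++-] → (0.5659, 0.747674, 1.39)–(0.5659, -1.09, 1.39)  len=1.8377
  (v3,v7,v2) [-+-] → (0.5659, 1.09, 1.39)–(0.5659, 1.09, 0.953456)  len=0.4365
  (v6,v4,v2) [++-] → (0.5659, -0.747674, -1.39)–(0.5659, 1.09, -1.39)  len=1.8377
  (v2,v7,v6) [-++] → (0.5659, 1.09, 0.953456)–(0.5659, 1.09, -1.39)  len=2.3435

Chained into 1 loop(s):
  loop 1: 8 segments, perimeter = 9.9200
Total perimeter = 9.920
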